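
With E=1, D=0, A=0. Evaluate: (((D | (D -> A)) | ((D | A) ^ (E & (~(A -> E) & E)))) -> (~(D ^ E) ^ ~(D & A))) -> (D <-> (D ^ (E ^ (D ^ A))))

D -> A = 0 -> 0 = 1
D | (D -> A) = 0 | 1 = 1
D | A = 0 | 0 = 0
A -> E = 0 -> 1 = 1
~(A -> E) = ~1 = 0
~(A -> E) & E = 0 & 1 = 0
E & (~(A -> E) & E) = 1 & 0 = 0
(D | A) ^ (E & (~(A -> E) & E)) = 0 ^ 0 = 0
(D | (D -> A)) | ((D | A) ^ (E & (~(A -> E) & E))) = 1 | 0 = 1
D ^ E = 0 ^ 1 = 1
~(D ^ E) = ~1 = 0
D & A = 0 & 0 = 0
~(D & A) = ~0 = 1
~(D ^ E) ^ ~(D & A) = 0 ^ 1 = 1
((D | (D -> A)) | ((D | A) ^ (E & (~(A -> E) & E)))) -> (~(D ^ E) ^ ~(D & A)) = 1 -> 1 = 1
D ^ A = 0 ^ 0 = 0
E ^ (D ^ A) = 1 ^ 0 = 1
D ^ (E ^ (D ^ A)) = 0 ^ 1 = 1
D <-> (D ^ (E ^ (D ^ A))) = 0 <-> 1 = 0
(((D | (D -> A)) | ((D | A) ^ (E & (~(A -> E) & E)))) -> (~(D ^ E) ^ ~(D & A))) -> (D <-> (D ^ (E ^ (D ^ A)))) = 1 -> 0 = 0

0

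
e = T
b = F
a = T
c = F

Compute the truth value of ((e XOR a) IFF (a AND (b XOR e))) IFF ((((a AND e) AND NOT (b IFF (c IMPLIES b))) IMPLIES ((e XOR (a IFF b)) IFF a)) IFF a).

F

Substituting e=T, b=F, a=T, c=F:
e XOR a = T XOR T = F
b XOR e = F XOR T = T
a AND (b XOR e) = T AND T = T
(e XOR a) IFF (a AND (b XOR e)) = F IFF T = F
a AND e = T AND T = T
c IMPLIES b = F IMPLIES F = T
b IFF (c IMPLIES b) = F IFF T = F
NOT (b IFF (c IMPLIES b)) = NOT F = T
(a AND e) AND NOT (b IFF (c IMPLIES b)) = T AND T = T
a IFF b = T IFF F = F
e XOR (a IFF b) = T XOR F = T
(e XOR (a IFF b)) IFF a = T IFF T = T
((a AND e) AND NOT (b IFF (c IMPLIES b))) IMPLIES ((e XOR (a IFF b)) IFF a) = T IMPLIES T = T
(((a AND e) AND NOT (b IFF (c IMPLIES b))) IMPLIES ((e XOR (a IFF b)) IFF a)) IFF a = T IFF T = T
((e XOR a) IFF (a AND (b XOR e))) IFF ((((a AND e) AND NOT (b IFF (c IMPLIES b))) IMPLIES ((e XOR (a IFF b)) IFF a)) IFF a) = F IFF T = F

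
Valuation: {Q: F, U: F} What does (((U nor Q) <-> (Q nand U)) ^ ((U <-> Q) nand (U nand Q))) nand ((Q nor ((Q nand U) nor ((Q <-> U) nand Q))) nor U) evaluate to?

Substituting Q=F, U=F:
U nor Q = F nor F = T
Q nand U = F nand F = T
(U nor Q) <-> (Q nand U) = T <-> T = T
U <-> Q = F <-> F = T
U nand Q = F nand F = T
(U <-> Q) nand (U nand Q) = T nand T = F
((U nor Q) <-> (Q nand U)) ^ ((U <-> Q) nand (U nand Q)) = T ^ F = T
Q nand U = F nand F = T
Q <-> U = F <-> F = T
(Q <-> U) nand Q = T nand F = T
(Q nand U) nor ((Q <-> U) nand Q) = T nor T = F
Q nor ((Q nand U) nor ((Q <-> U) nand Q)) = F nor F = T
(Q nor ((Q nand U) nor ((Q <-> U) nand Q))) nor U = T nor F = F
(((U nor Q) <-> (Q nand U)) ^ ((U <-> Q) nand (U nand Q))) nand ((Q nor ((Q nand U) nor ((Q <-> U) nand Q))) nor U) = T nand F = T

T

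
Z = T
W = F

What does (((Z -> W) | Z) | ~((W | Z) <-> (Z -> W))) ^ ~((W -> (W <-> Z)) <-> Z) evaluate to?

T

Substituting Z=T, W=F:
Z -> W = T -> F = F
(Z -> W) | Z = F | T = T
W | Z = F | T = T
Z -> W = T -> F = F
(W | Z) <-> (Z -> W) = T <-> F = F
~((W | Z) <-> (Z -> W)) = ~F = T
((Z -> W) | Z) | ~((W | Z) <-> (Z -> W)) = T | T = T
W <-> Z = F <-> T = F
W -> (W <-> Z) = F -> F = T
(W -> (W <-> Z)) <-> Z = T <-> T = T
~((W -> (W <-> Z)) <-> Z) = ~T = F
(((Z -> W) | Z) | ~((W | Z) <-> (Z -> W))) ^ ~((W -> (W <-> Z)) <-> Z) = T ^ F = T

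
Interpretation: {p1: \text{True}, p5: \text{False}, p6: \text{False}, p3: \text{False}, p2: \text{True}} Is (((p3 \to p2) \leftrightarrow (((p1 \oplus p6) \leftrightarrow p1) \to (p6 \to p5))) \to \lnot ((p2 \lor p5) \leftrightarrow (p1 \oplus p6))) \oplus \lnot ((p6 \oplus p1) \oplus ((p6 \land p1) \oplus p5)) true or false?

\text{False}

p3 \to p2 = \text{False} \to \text{True} = \text{True}
p1 \oplus p6 = \text{True} \oplus \text{False} = \text{True}
(p1 \oplus p6) \leftrightarrow p1 = \text{True} \leftrightarrow \text{True} = \text{True}
p6 \to p5 = \text{False} \to \text{False} = \text{True}
((p1 \oplus p6) \leftrightarrow p1) \to (p6 \to p5) = \text{True} \to \text{True} = \text{True}
(p3 \to p2) \leftrightarrow (((p1 \oplus p6) \leftrightarrow p1) \to (p6 \to p5)) = \text{True} \leftrightarrow \text{True} = \text{True}
p2 \lor p5 = \text{True} \lor \text{False} = \text{True}
p1 \oplus p6 = \text{True} \oplus \text{False} = \text{True}
(p2 \lor p5) \leftrightarrow (p1 \oplus p6) = \text{True} \leftrightarrow \text{True} = \text{True}
\lnot ((p2 \lor p5) \leftrightarrow (p1 \oplus p6)) = \lnot \text{True} = \text{False}
((p3 \to p2) \leftrightarrow (((p1 \oplus p6) \leftrightarrow p1) \to (p6 \to p5))) \to \lnot ((p2 \lor p5) \leftrightarrow (p1 \oplus p6)) = \text{True} \to \text{False} = \text{False}
p6 \oplus p1 = \text{False} \oplus \text{True} = \text{True}
p6 \land p1 = \text{False} \land \text{True} = \text{False}
(p6 \land p1) \oplus p5 = \text{False} \oplus \text{False} = \text{False}
(p6 \oplus p1) \oplus ((p6 \land p1) \oplus p5) = \text{True} \oplus \text{False} = \text{True}
\lnot ((p6 \oplus p1) \oplus ((p6 \land p1) \oplus p5)) = \lnot \text{True} = \text{False}
(((p3 \to p2) \leftrightarrow (((p1 \oplus p6) \leftrightarrow p1) \to (p6 \to p5))) \to \lnot ((p2 \lor p5) \leftrightarrow (p1 \oplus p6))) \oplus \lnot ((p6 \oplus p1) \oplus ((p6 \land p1) \oplus p5)) = \text{False} \oplus \text{False} = \text{False}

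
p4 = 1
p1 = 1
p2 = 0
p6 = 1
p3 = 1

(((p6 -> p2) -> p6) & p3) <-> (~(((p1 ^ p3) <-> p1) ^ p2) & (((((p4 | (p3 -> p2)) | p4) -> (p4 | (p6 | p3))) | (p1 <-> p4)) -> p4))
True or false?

1

p6 -> p2 = 1 -> 0 = 0
(p6 -> p2) -> p6 = 0 -> 1 = 1
((p6 -> p2) -> p6) & p3 = 1 & 1 = 1
p1 ^ p3 = 1 ^ 1 = 0
(p1 ^ p3) <-> p1 = 0 <-> 1 = 0
((p1 ^ p3) <-> p1) ^ p2 = 0 ^ 0 = 0
~(((p1 ^ p3) <-> p1) ^ p2) = ~0 = 1
p3 -> p2 = 1 -> 0 = 0
p4 | (p3 -> p2) = 1 | 0 = 1
(p4 | (p3 -> p2)) | p4 = 1 | 1 = 1
p6 | p3 = 1 | 1 = 1
p4 | (p6 | p3) = 1 | 1 = 1
((p4 | (p3 -> p2)) | p4) -> (p4 | (p6 | p3)) = 1 -> 1 = 1
p1 <-> p4 = 1 <-> 1 = 1
(((p4 | (p3 -> p2)) | p4) -> (p4 | (p6 | p3))) | (p1 <-> p4) = 1 | 1 = 1
((((p4 | (p3 -> p2)) | p4) -> (p4 | (p6 | p3))) | (p1 <-> p4)) -> p4 = 1 -> 1 = 1
~(((p1 ^ p3) <-> p1) ^ p2) & (((((p4 | (p3 -> p2)) | p4) -> (p4 | (p6 | p3))) | (p1 <-> p4)) -> p4) = 1 & 1 = 1
(((p6 -> p2) -> p6) & p3) <-> (~(((p1 ^ p3) <-> p1) ^ p2) & (((((p4 | (p3 -> p2)) | p4) -> (p4 | (p6 | p3))) | (p1 <-> p4)) -> p4)) = 1 <-> 1 = 1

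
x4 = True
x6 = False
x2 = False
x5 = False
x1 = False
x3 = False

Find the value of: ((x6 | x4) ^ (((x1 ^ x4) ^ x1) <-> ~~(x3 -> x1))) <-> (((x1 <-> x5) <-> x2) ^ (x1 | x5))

True

x6 | x4 = False | True = True
x1 ^ x4 = False ^ True = True
(x1 ^ x4) ^ x1 = True ^ False = True
x3 -> x1 = False -> False = True
~(x3 -> x1) = ~True = False
~~(x3 -> x1) = ~False = True
((x1 ^ x4) ^ x1) <-> ~~(x3 -> x1) = True <-> True = True
(x6 | x4) ^ (((x1 ^ x4) ^ x1) <-> ~~(x3 -> x1)) = True ^ True = False
x1 <-> x5 = False <-> False = True
(x1 <-> x5) <-> x2 = True <-> False = False
x1 | x5 = False | False = False
((x1 <-> x5) <-> x2) ^ (x1 | x5) = False ^ False = False
((x6 | x4) ^ (((x1 ^ x4) ^ x1) <-> ~~(x3 -> x1))) <-> (((x1 <-> x5) <-> x2) ^ (x1 | x5)) = False <-> False = True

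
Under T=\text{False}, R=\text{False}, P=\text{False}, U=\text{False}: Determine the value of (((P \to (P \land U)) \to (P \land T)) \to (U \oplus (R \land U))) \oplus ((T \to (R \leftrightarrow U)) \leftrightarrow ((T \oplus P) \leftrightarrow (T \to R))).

P \land U = \text{False} \land \text{False} = \text{False}
P \to (P \land U) = \text{False} \to \text{False} = \text{True}
P \land T = \text{False} \land \text{False} = \text{False}
(P \to (P \land U)) \to (P \land T) = \text{True} \to \text{False} = \text{False}
R \land U = \text{False} \land \text{False} = \text{False}
U \oplus (R \land U) = \text{False} \oplus \text{False} = \text{False}
((P \to (P \land U)) \to (P \land T)) \to (U \oplus (R \land U)) = \text{False} \to \text{False} = \text{True}
R \leftrightarrow U = \text{False} \leftrightarrow \text{False} = \text{True}
T \to (R \leftrightarrow U) = \text{False} \to \text{True} = \text{True}
T \oplus P = \text{False} \oplus \text{False} = \text{False}
T \to R = \text{False} \to \text{False} = \text{True}
(T \oplus P) \leftrightarrow (T \to R) = \text{False} \leftrightarrow \text{True} = \text{False}
(T \to (R \leftrightarrow U)) \leftrightarrow ((T \oplus P) \leftrightarrow (T \to R)) = \text{True} \leftrightarrow \text{False} = \text{False}
(((P \to (P \land U)) \to (P \land T)) \to (U \oplus (R \land U))) \oplus ((T \to (R \leftrightarrow U)) \leftrightarrow ((T \oplus P) \leftrightarrow (T \to R))) = \text{True} \oplus \text{False} = \text{True}

\text{True}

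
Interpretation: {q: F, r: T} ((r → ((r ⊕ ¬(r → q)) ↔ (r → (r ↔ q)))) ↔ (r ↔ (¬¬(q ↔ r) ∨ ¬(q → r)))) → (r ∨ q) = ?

T

r → q = T → F = F
¬(r → q) = ¬F = T
r ⊕ ¬(r → q) = T ⊕ T = F
r ↔ q = T ↔ F = F
r → (r ↔ q) = T → F = F
(r ⊕ ¬(r → q)) ↔ (r → (r ↔ q)) = F ↔ F = T
r → ((r ⊕ ¬(r → q)) ↔ (r → (r ↔ q))) = T → T = T
q ↔ r = F ↔ T = F
¬(q ↔ r) = ¬F = T
¬¬(q ↔ r) = ¬T = F
q → r = F → T = T
¬(q → r) = ¬T = F
¬¬(q ↔ r) ∨ ¬(q → r) = F ∨ F = F
r ↔ (¬¬(q ↔ r) ∨ ¬(q → r)) = T ↔ F = F
(r → ((r ⊕ ¬(r → q)) ↔ (r → (r ↔ q)))) ↔ (r ↔ (¬¬(q ↔ r) ∨ ¬(q → r))) = T ↔ F = F
r ∨ q = T ∨ F = T
((r → ((r ⊕ ¬(r → q)) ↔ (r → (r ↔ q)))) ↔ (r ↔ (¬¬(q ↔ r) ∨ ¬(q → r)))) → (r ∨ q) = F → T = T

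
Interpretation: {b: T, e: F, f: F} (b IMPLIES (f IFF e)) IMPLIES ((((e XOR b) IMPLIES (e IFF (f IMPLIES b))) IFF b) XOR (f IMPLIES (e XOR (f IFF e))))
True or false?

Substituting b=T, e=F, f=F:
f IFF e = F IFF F = T
b IMPLIES (f IFF e) = T IMPLIES T = T
e XOR b = F XOR T = T
f IMPLIES b = F IMPLIES T = T
e IFF (f IMPLIES b) = F IFF T = F
(e XOR b) IMPLIES (e IFF (f IMPLIES b)) = T IMPLIES F = F
((e XOR b) IMPLIES (e IFF (f IMPLIES b))) IFF b = F IFF T = F
f IFF e = F IFF F = T
e XOR (f IFF e) = F XOR T = T
f IMPLIES (e XOR (f IFF e)) = F IMPLIES T = T
(((e XOR b) IMPLIES (e IFF (f IMPLIES b))) IFF b) XOR (f IMPLIES (e XOR (f IFF e))) = F XOR T = T
(b IMPLIES (f IFF e)) IMPLIES ((((e XOR b) IMPLIES (e IFF (f IMPLIES b))) IFF b) XOR (f IMPLIES (e XOR (f IFF e)))) = T IMPLIES T = T

T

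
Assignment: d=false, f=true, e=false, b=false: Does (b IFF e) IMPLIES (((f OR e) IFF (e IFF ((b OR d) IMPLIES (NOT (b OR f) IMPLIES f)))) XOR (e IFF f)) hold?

b IFF e = false IFF false = true
f OR e = true OR false = true
b OR d = false OR false = false
b OR f = false OR true = true
NOT (b OR f) = NOT true = false
NOT (b OR f) IMPLIES f = false IMPLIES true = true
(b OR d) IMPLIES (NOT (b OR f) IMPLIES f) = false IMPLIES true = true
e IFF ((b OR d) IMPLIES (NOT (b OR f) IMPLIES f)) = false IFF true = false
(f OR e) IFF (e IFF ((b OR d) IMPLIES (NOT (b OR f) IMPLIES f))) = true IFF false = false
e IFF f = false IFF true = false
((f OR e) IFF (e IFF ((b OR d) IMPLIES (NOT (b OR f) IMPLIES f)))) XOR (e IFF f) = false XOR false = false
(b IFF e) IMPLIES (((f OR e) IFF (e IFF ((b OR d) IMPLIES (NOT (b OR f) IMPLIES f)))) XOR (e IFF f)) = true IMPLIES false = false

false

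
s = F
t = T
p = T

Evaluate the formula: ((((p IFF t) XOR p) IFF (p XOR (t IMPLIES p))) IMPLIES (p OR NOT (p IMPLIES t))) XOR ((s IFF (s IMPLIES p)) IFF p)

T

Substituting s=F, t=T, p=T:
p IFF t = T IFF T = T
(p IFF t) XOR p = T XOR T = F
t IMPLIES p = T IMPLIES T = T
p XOR (t IMPLIES p) = T XOR T = F
((p IFF t) XOR p) IFF (p XOR (t IMPLIES p)) = F IFF F = T
p IMPLIES t = T IMPLIES T = T
NOT (p IMPLIES t) = NOT T = F
p OR NOT (p IMPLIES t) = T OR F = T
(((p IFF t) XOR p) IFF (p XOR (t IMPLIES p))) IMPLIES (p OR NOT (p IMPLIES t)) = T IMPLIES T = T
s IMPLIES p = F IMPLIES T = T
s IFF (s IMPLIES p) = F IFF T = F
(s IFF (s IMPLIES p)) IFF p = F IFF T = F
((((p IFF t) XOR p) IFF (p XOR (t IMPLIES p))) IMPLIES (p OR NOT (p IMPLIES t))) XOR ((s IFF (s IMPLIES p)) IFF p) = T XOR F = T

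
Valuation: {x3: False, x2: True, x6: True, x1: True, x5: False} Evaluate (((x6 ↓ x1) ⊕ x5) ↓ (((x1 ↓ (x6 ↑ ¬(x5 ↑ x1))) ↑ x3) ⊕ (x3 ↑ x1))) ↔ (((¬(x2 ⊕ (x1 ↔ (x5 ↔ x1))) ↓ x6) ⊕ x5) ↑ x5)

True

x6 ↓ x1 = True ↓ True = False
(x6 ↓ x1) ⊕ x5 = False ⊕ False = False
x5 ↑ x1 = False ↑ True = True
¬(x5 ↑ x1) = ¬True = False
x6 ↑ ¬(x5 ↑ x1) = True ↑ False = True
x1 ↓ (x6 ↑ ¬(x5 ↑ x1)) = True ↓ True = False
(x1 ↓ (x6 ↑ ¬(x5 ↑ x1))) ↑ x3 = False ↑ False = True
x3 ↑ x1 = False ↑ True = True
((x1 ↓ (x6 ↑ ¬(x5 ↑ x1))) ↑ x3) ⊕ (x3 ↑ x1) = True ⊕ True = False
((x6 ↓ x1) ⊕ x5) ↓ (((x1 ↓ (x6 ↑ ¬(x5 ↑ x1))) ↑ x3) ⊕ (x3 ↑ x1)) = False ↓ False = True
x5 ↔ x1 = False ↔ True = False
x1 ↔ (x5 ↔ x1) = True ↔ False = False
x2 ⊕ (x1 ↔ (x5 ↔ x1)) = True ⊕ False = True
¬(x2 ⊕ (x1 ↔ (x5 ↔ x1))) = ¬True = False
¬(x2 ⊕ (x1 ↔ (x5 ↔ x1))) ↓ x6 = False ↓ True = False
(¬(x2 ⊕ (x1 ↔ (x5 ↔ x1))) ↓ x6) ⊕ x5 = False ⊕ False = False
((¬(x2 ⊕ (x1 ↔ (x5 ↔ x1))) ↓ x6) ⊕ x5) ↑ x5 = False ↑ False = True
(((x6 ↓ x1) ⊕ x5) ↓ (((x1 ↓ (x6 ↑ ¬(x5 ↑ x1))) ↑ x3) ⊕ (x3 ↑ x1))) ↔ (((¬(x2 ⊕ (x1 ↔ (x5 ↔ x1))) ↓ x6) ⊕ x5) ↑ x5) = True ↔ True = True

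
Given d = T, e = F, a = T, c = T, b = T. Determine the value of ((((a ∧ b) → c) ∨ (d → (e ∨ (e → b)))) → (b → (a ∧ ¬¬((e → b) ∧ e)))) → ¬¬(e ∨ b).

a ∧ b = T ∧ T = T
(a ∧ b) → c = T → T = T
e → b = F → T = T
e ∨ (e → b) = F ∨ T = T
d → (e ∨ (e → b)) = T → T = T
((a ∧ b) → c) ∨ (d → (e ∨ (e → b))) = T ∨ T = T
e → b = F → T = T
(e → b) ∧ e = T ∧ F = F
¬((e → b) ∧ e) = ¬F = T
¬¬((e → b) ∧ e) = ¬T = F
a ∧ ¬¬((e → b) ∧ e) = T ∧ F = F
b → (a ∧ ¬¬((e → b) ∧ e)) = T → F = F
(((a ∧ b) → c) ∨ (d → (e ∨ (e → b)))) → (b → (a ∧ ¬¬((e → b) ∧ e))) = T → F = F
e ∨ b = F ∨ T = T
¬(e ∨ b) = ¬T = F
¬¬(e ∨ b) = ¬F = T
((((a ∧ b) → c) ∨ (d → (e ∨ (e → b)))) → (b → (a ∧ ¬¬((e → b) ∧ e)))) → ¬¬(e ∨ b) = F → T = T

T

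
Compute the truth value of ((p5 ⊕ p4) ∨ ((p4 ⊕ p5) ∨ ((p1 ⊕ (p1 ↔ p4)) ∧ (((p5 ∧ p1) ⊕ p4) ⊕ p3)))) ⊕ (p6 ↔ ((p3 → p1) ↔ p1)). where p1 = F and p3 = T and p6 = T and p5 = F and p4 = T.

p5 ⊕ p4 = F ⊕ T = T
p4 ⊕ p5 = T ⊕ F = T
p1 ↔ p4 = F ↔ T = F
p1 ⊕ (p1 ↔ p4) = F ⊕ F = F
p5 ∧ p1 = F ∧ F = F
(p5 ∧ p1) ⊕ p4 = F ⊕ T = T
((p5 ∧ p1) ⊕ p4) ⊕ p3 = T ⊕ T = F
(p1 ⊕ (p1 ↔ p4)) ∧ (((p5 ∧ p1) ⊕ p4) ⊕ p3) = F ∧ F = F
(p4 ⊕ p5) ∨ ((p1 ⊕ (p1 ↔ p4)) ∧ (((p5 ∧ p1) ⊕ p4) ⊕ p3)) = T ∨ F = T
(p5 ⊕ p4) ∨ ((p4 ⊕ p5) ∨ ((p1 ⊕ (p1 ↔ p4)) ∧ (((p5 ∧ p1) ⊕ p4) ⊕ p3))) = T ∨ T = T
p3 → p1 = T → F = F
(p3 → p1) ↔ p1 = F ↔ F = T
p6 ↔ ((p3 → p1) ↔ p1) = T ↔ T = T
((p5 ⊕ p4) ∨ ((p4 ⊕ p5) ∨ ((p1 ⊕ (p1 ↔ p4)) ∧ (((p5 ∧ p1) ⊕ p4) ⊕ p3)))) ⊕ (p6 ↔ ((p3 → p1) ↔ p1)) = T ⊕ T = F

F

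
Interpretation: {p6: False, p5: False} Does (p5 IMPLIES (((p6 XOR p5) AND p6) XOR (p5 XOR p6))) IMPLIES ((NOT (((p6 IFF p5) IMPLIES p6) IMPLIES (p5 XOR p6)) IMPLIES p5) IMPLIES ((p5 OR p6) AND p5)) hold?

False

p6 XOR p5 = False XOR False = False
(p6 XOR p5) AND p6 = False AND False = False
p5 XOR p6 = False XOR False = False
((p6 XOR p5) AND p6) XOR (p5 XOR p6) = False XOR False = False
p5 IMPLIES (((p6 XOR p5) AND p6) XOR (p5 XOR p6)) = False IMPLIES False = True
p6 IFF p5 = False IFF False = True
(p6 IFF p5) IMPLIES p6 = True IMPLIES False = False
p5 XOR p6 = False XOR False = False
((p6 IFF p5) IMPLIES p6) IMPLIES (p5 XOR p6) = False IMPLIES False = True
NOT (((p6 IFF p5) IMPLIES p6) IMPLIES (p5 XOR p6)) = NOT True = False
NOT (((p6 IFF p5) IMPLIES p6) IMPLIES (p5 XOR p6)) IMPLIES p5 = False IMPLIES False = True
p5 OR p6 = False OR False = False
(p5 OR p6) AND p5 = False AND False = False
(NOT (((p6 IFF p5) IMPLIES p6) IMPLIES (p5 XOR p6)) IMPLIES p5) IMPLIES ((p5 OR p6) AND p5) = True IMPLIES False = False
(p5 IMPLIES (((p6 XOR p5) AND p6) XOR (p5 XOR p6))) IMPLIES ((NOT (((p6 IFF p5) IMPLIES p6) IMPLIES (p5 XOR p6)) IMPLIES p5) IMPLIES ((p5 OR p6) AND p5)) = True IMPLIES False = False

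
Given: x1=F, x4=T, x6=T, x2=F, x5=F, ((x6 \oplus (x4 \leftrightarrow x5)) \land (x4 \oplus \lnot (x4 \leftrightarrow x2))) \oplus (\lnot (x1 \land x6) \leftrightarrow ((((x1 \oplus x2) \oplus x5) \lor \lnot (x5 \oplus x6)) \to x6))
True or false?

x4 \leftrightarrow x5 = T \leftrightarrow F = F
x6 \oplus (x4 \leftrightarrow x5) = T \oplus F = T
x4 \leftrightarrow x2 = T \leftrightarrow F = F
\lnot (x4 \leftrightarrow x2) = \lnot F = T
x4 \oplus \lnot (x4 \leftrightarrow x2) = T \oplus T = F
(x6 \oplus (x4 \leftrightarrow x5)) \land (x4 \oplus \lnot (x4 \leftrightarrow x2)) = T \land F = F
x1 \land x6 = F \land T = F
\lnot (x1 \land x6) = \lnot F = T
x1 \oplus x2 = F \oplus F = F
(x1 \oplus x2) \oplus x5 = F \oplus F = F
x5 \oplus x6 = F \oplus T = T
\lnot (x5 \oplus x6) = \lnot T = F
((x1 \oplus x2) \oplus x5) \lor \lnot (x5 \oplus x6) = F \lor F = F
(((x1 \oplus x2) \oplus x5) \lor \lnot (x5 \oplus x6)) \to x6 = F \to T = T
\lnot (x1 \land x6) \leftrightarrow ((((x1 \oplus x2) \oplus x5) \lor \lnot (x5 \oplus x6)) \to x6) = T \leftrightarrow T = T
((x6 \oplus (x4 \leftrightarrow x5)) \land (x4 \oplus \lnot (x4 \leftrightarrow x2))) \oplus (\lnot (x1 \land x6) \leftrightarrow ((((x1 \oplus x2) \oplus x5) \lor \lnot (x5 \oplus x6)) \to x6)) = F \oplus T = T

T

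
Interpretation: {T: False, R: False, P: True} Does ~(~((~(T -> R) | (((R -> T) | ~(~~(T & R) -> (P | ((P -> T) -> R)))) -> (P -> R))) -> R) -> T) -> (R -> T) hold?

T -> R = False -> False = True
~(T -> R) = ~True = False
R -> T = False -> False = True
T & R = False & False = False
~(T & R) = ~False = True
~~(T & R) = ~True = False
P -> T = True -> False = False
(P -> T) -> R = False -> False = True
P | ((P -> T) -> R) = True | True = True
~~(T & R) -> (P | ((P -> T) -> R)) = False -> True = True
~(~~(T & R) -> (P | ((P -> T) -> R))) = ~True = False
(R -> T) | ~(~~(T & R) -> (P | ((P -> T) -> R))) = True | False = True
P -> R = True -> False = False
((R -> T) | ~(~~(T & R) -> (P | ((P -> T) -> R)))) -> (P -> R) = True -> False = False
~(T -> R) | (((R -> T) | ~(~~(T & R) -> (P | ((P -> T) -> R)))) -> (P -> R)) = False | False = False
(~(T -> R) | (((R -> T) | ~(~~(T & R) -> (P | ((P -> T) -> R)))) -> (P -> R))) -> R = False -> False = True
~((~(T -> R) | (((R -> T) | ~(~~(T & R) -> (P | ((P -> T) -> R)))) -> (P -> R))) -> R) = ~True = False
~((~(T -> R) | (((R -> T) | ~(~~(T & R) -> (P | ((P -> T) -> R)))) -> (P -> R))) -> R) -> T = False -> False = True
~(~((~(T -> R) | (((R -> T) | ~(~~(T & R) -> (P | ((P -> T) -> R)))) -> (P -> R))) -> R) -> T) = ~True = False
R -> T = False -> False = True
~(~((~(T -> R) | (((R -> T) | ~(~~(T & R) -> (P | ((P -> T) -> R)))) -> (P -> R))) -> R) -> T) -> (R -> T) = False -> True = True

True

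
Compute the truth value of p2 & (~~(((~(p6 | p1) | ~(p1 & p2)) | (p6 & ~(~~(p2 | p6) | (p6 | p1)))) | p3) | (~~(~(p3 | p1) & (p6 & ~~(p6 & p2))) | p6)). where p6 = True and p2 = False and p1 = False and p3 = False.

False

p6 | p1 = True | False = True
~(p6 | p1) = ~True = False
p1 & p2 = False & False = False
~(p1 & p2) = ~False = True
~(p6 | p1) | ~(p1 & p2) = False | True = True
p2 | p6 = False | True = True
~(p2 | p6) = ~True = False
~~(p2 | p6) = ~False = True
p6 | p1 = True | False = True
~~(p2 | p6) | (p6 | p1) = True | True = True
~(~~(p2 | p6) | (p6 | p1)) = ~True = False
p6 & ~(~~(p2 | p6) | (p6 | p1)) = True & False = False
(~(p6 | p1) | ~(p1 & p2)) | (p6 & ~(~~(p2 | p6) | (p6 | p1))) = True | False = True
((~(p6 | p1) | ~(p1 & p2)) | (p6 & ~(~~(p2 | p6) | (p6 | p1)))) | p3 = True | False = True
~(((~(p6 | p1) | ~(p1 & p2)) | (p6 & ~(~~(p2 | p6) | (p6 | p1)))) | p3) = ~True = False
~~(((~(p6 | p1) | ~(p1 & p2)) | (p6 & ~(~~(p2 | p6) | (p6 | p1)))) | p3) = ~False = True
p3 | p1 = False | False = False
~(p3 | p1) = ~False = True
p6 & p2 = True & False = False
~(p6 & p2) = ~False = True
~~(p6 & p2) = ~True = False
p6 & ~~(p6 & p2) = True & False = False
~(p3 | p1) & (p6 & ~~(p6 & p2)) = True & False = False
~(~(p3 | p1) & (p6 & ~~(p6 & p2))) = ~False = True
~~(~(p3 | p1) & (p6 & ~~(p6 & p2))) = ~True = False
~~(~(p3 | p1) & (p6 & ~~(p6 & p2))) | p6 = False | True = True
~~(((~(p6 | p1) | ~(p1 & p2)) | (p6 & ~(~~(p2 | p6) | (p6 | p1)))) | p3) | (~~(~(p3 | p1) & (p6 & ~~(p6 & p2))) | p6) = True | True = True
p2 & (~~(((~(p6 | p1) | ~(p1 & p2)) | (p6 & ~(~~(p2 | p6) | (p6 | p1)))) | p3) | (~~(~(p3 | p1) & (p6 & ~~(p6 & p2))) | p6)) = False & True = False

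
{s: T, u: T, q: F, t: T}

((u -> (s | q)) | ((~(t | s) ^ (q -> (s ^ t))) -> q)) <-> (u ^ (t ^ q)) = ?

F

Substituting s=T, u=T, q=F, t=T:
s | q = T | F = T
u -> (s | q) = T -> T = T
t | s = T | T = T
~(t | s) = ~T = F
s ^ t = T ^ T = F
q -> (s ^ t) = F -> F = T
~(t | s) ^ (q -> (s ^ t)) = F ^ T = T
(~(t | s) ^ (q -> (s ^ t))) -> q = T -> F = F
(u -> (s | q)) | ((~(t | s) ^ (q -> (s ^ t))) -> q) = T | F = T
t ^ q = T ^ F = T
u ^ (t ^ q) = T ^ T = F
((u -> (s | q)) | ((~(t | s) ^ (q -> (s ^ t))) -> q)) <-> (u ^ (t ^ q)) = T <-> F = F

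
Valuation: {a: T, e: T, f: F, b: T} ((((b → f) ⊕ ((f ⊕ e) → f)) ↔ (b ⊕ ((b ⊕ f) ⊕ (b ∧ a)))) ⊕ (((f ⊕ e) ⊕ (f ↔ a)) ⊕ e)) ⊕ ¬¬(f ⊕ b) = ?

b → f = T → F = F
f ⊕ e = F ⊕ T = T
(f ⊕ e) → f = T → F = F
(b → f) ⊕ ((f ⊕ e) → f) = F ⊕ F = F
b ⊕ f = T ⊕ F = T
b ∧ a = T ∧ T = T
(b ⊕ f) ⊕ (b ∧ a) = T ⊕ T = F
b ⊕ ((b ⊕ f) ⊕ (b ∧ a)) = T ⊕ F = T
((b → f) ⊕ ((f ⊕ e) → f)) ↔ (b ⊕ ((b ⊕ f) ⊕ (b ∧ a))) = F ↔ T = F
f ⊕ e = F ⊕ T = T
f ↔ a = F ↔ T = F
(f ⊕ e) ⊕ (f ↔ a) = T ⊕ F = T
((f ⊕ e) ⊕ (f ↔ a)) ⊕ e = T ⊕ T = F
(((b → f) ⊕ ((f ⊕ e) → f)) ↔ (b ⊕ ((b ⊕ f) ⊕ (b ∧ a)))) ⊕ (((f ⊕ e) ⊕ (f ↔ a)) ⊕ e) = F ⊕ F = F
f ⊕ b = F ⊕ T = T
¬(f ⊕ b) = ¬T = F
¬¬(f ⊕ b) = ¬F = T
((((b → f) ⊕ ((f ⊕ e) → f)) ↔ (b ⊕ ((b ⊕ f) ⊕ (b ∧ a)))) ⊕ (((f ⊕ e) ⊕ (f ↔ a)) ⊕ e)) ⊕ ¬¬(f ⊕ b) = F ⊕ T = T

T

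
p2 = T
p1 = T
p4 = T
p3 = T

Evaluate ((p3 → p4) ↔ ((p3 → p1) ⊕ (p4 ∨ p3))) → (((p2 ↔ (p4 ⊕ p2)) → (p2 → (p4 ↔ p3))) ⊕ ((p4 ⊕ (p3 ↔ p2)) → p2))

Substituting p2=T, p1=T, p4=T, p3=T:
p3 → p4 = T → T = T
p3 → p1 = T → T = T
p4 ∨ p3 = T ∨ T = T
(p3 → p1) ⊕ (p4 ∨ p3) = T ⊕ T = F
(p3 → p4) ↔ ((p3 → p1) ⊕ (p4 ∨ p3)) = T ↔ F = F
p4 ⊕ p2 = T ⊕ T = F
p2 ↔ (p4 ⊕ p2) = T ↔ F = F
p4 ↔ p3 = T ↔ T = T
p2 → (p4 ↔ p3) = T → T = T
(p2 ↔ (p4 ⊕ p2)) → (p2 → (p4 ↔ p3)) = F → T = T
p3 ↔ p2 = T ↔ T = T
p4 ⊕ (p3 ↔ p2) = T ⊕ T = F
(p4 ⊕ (p3 ↔ p2)) → p2 = F → T = T
((p2 ↔ (p4 ⊕ p2)) → (p2 → (p4 ↔ p3))) ⊕ ((p4 ⊕ (p3 ↔ p2)) → p2) = T ⊕ T = F
((p3 → p4) ↔ ((p3 → p1) ⊕ (p4 ∨ p3))) → (((p2 ↔ (p4 ⊕ p2)) → (p2 → (p4 ↔ p3))) ⊕ ((p4 ⊕ (p3 ↔ p2)) → p2)) = F → F = T

T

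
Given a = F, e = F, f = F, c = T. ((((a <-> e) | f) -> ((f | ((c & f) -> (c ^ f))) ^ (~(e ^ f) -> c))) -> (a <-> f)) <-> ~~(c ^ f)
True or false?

a <-> e = F <-> F = T
(a <-> e) | f = T | F = T
c & f = T & F = F
c ^ f = T ^ F = T
(c & f) -> (c ^ f) = F -> T = T
f | ((c & f) -> (c ^ f)) = F | T = T
e ^ f = F ^ F = F
~(e ^ f) = ~F = T
~(e ^ f) -> c = T -> T = T
(f | ((c & f) -> (c ^ f))) ^ (~(e ^ f) -> c) = T ^ T = F
((a <-> e) | f) -> ((f | ((c & f) -> (c ^ f))) ^ (~(e ^ f) -> c)) = T -> F = F
a <-> f = F <-> F = T
(((a <-> e) | f) -> ((f | ((c & f) -> (c ^ f))) ^ (~(e ^ f) -> c))) -> (a <-> f) = F -> T = T
c ^ f = T ^ F = T
~(c ^ f) = ~T = F
~~(c ^ f) = ~F = T
((((a <-> e) | f) -> ((f | ((c & f) -> (c ^ f))) ^ (~(e ^ f) -> c))) -> (a <-> f)) <-> ~~(c ^ f) = T <-> T = T

T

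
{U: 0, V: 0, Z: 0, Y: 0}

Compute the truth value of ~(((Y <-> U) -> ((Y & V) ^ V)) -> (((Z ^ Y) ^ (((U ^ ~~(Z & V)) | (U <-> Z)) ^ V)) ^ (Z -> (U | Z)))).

0

Y <-> U = 0 <-> 0 = 1
Y & V = 0 & 0 = 0
(Y & V) ^ V = 0 ^ 0 = 0
(Y <-> U) -> ((Y & V) ^ V) = 1 -> 0 = 0
Z ^ Y = 0 ^ 0 = 0
Z & V = 0 & 0 = 0
~(Z & V) = ~0 = 1
~~(Z & V) = ~1 = 0
U ^ ~~(Z & V) = 0 ^ 0 = 0
U <-> Z = 0 <-> 0 = 1
(U ^ ~~(Z & V)) | (U <-> Z) = 0 | 1 = 1
((U ^ ~~(Z & V)) | (U <-> Z)) ^ V = 1 ^ 0 = 1
(Z ^ Y) ^ (((U ^ ~~(Z & V)) | (U <-> Z)) ^ V) = 0 ^ 1 = 1
U | Z = 0 | 0 = 0
Z -> (U | Z) = 0 -> 0 = 1
((Z ^ Y) ^ (((U ^ ~~(Z & V)) | (U <-> Z)) ^ V)) ^ (Z -> (U | Z)) = 1 ^ 1 = 0
((Y <-> U) -> ((Y & V) ^ V)) -> (((Z ^ Y) ^ (((U ^ ~~(Z & V)) | (U <-> Z)) ^ V)) ^ (Z -> (U | Z))) = 0 -> 0 = 1
~(((Y <-> U) -> ((Y & V) ^ V)) -> (((Z ^ Y) ^ (((U ^ ~~(Z & V)) | (U <-> Z)) ^ V)) ^ (Z -> (U | Z)))) = ~1 = 0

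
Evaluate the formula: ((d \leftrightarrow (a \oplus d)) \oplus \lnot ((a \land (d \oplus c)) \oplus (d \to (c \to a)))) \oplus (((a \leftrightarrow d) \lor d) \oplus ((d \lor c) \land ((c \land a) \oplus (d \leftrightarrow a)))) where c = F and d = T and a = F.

F

Substituting c=F, d=T, a=F:
a \oplus d = F \oplus T = T
d \leftrightarrow (a \oplus d) = T \leftrightarrow T = T
d \oplus c = T \oplus F = T
a \land (d \oplus c) = F \land T = F
c \to a = F \to F = T
d \to (c \to a) = T \to T = T
(a \land (d \oplus c)) \oplus (d \to (c \to a)) = F \oplus T = T
\lnot ((a \land (d \oplus c)) \oplus (d \to (c \to a))) = \lnot T = F
(d \leftrightarrow (a \oplus d)) \oplus \lnot ((a \land (d \oplus c)) \oplus (d \to (c \to a))) = T \oplus F = T
a \leftrightarrow d = F \leftrightarrow T = F
(a \leftrightarrow d) \lor d = F \lor T = T
d \lor c = T \lor F = T
c \land a = F \land F = F
d \leftrightarrow a = T \leftrightarrow F = F
(c \land a) \oplus (d \leftrightarrow a) = F \oplus F = F
(d \lor c) \land ((c \land a) \oplus (d \leftrightarrow a)) = T \land F = F
((a \leftrightarrow d) \lor d) \oplus ((d \lor c) \land ((c \land a) \oplus (d \leftrightarrow a))) = T \oplus F = T
((d \leftrightarrow (a \oplus d)) \oplus \lnot ((a \land (d \oplus c)) \oplus (d \to (c \to a)))) \oplus (((a \leftrightarrow d) \lor d) \oplus ((d \lor c) \land ((c \land a) \oplus (d \leftrightarrow a)))) = T \oplus T = F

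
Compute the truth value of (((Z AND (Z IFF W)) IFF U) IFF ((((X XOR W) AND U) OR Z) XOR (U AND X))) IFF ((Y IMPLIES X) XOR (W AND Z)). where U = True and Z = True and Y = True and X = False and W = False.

Substituting U=True, Z=True, Y=True, X=False, W=False:
Z IFF W = True IFF False = False
Z AND (Z IFF W) = True AND False = False
(Z AND (Z IFF W)) IFF U = False IFF True = False
X XOR W = False XOR False = False
(X XOR W) AND U = False AND True = False
((X XOR W) AND U) OR Z = False OR True = True
U AND X = True AND False = False
(((X XOR W) AND U) OR Z) XOR (U AND X) = True XOR False = True
((Z AND (Z IFF W)) IFF U) IFF ((((X XOR W) AND U) OR Z) XOR (U AND X)) = False IFF True = False
Y IMPLIES X = True IMPLIES False = False
W AND Z = False AND True = False
(Y IMPLIES X) XOR (W AND Z) = False XOR False = False
(((Z AND (Z IFF W)) IFF U) IFF ((((X XOR W) AND U) OR Z) XOR (U AND X))) IFF ((Y IMPLIES X) XOR (W AND Z)) = False IFF False = True

True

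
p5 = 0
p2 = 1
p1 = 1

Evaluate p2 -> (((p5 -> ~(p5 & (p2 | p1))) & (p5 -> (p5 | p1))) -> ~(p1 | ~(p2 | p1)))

p2 | p1 = 1 | 1 = 1
p5 & (p2 | p1) = 0 & 1 = 0
~(p5 & (p2 | p1)) = ~0 = 1
p5 -> ~(p5 & (p2 | p1)) = 0 -> 1 = 1
p5 | p1 = 0 | 1 = 1
p5 -> (p5 | p1) = 0 -> 1 = 1
(p5 -> ~(p5 & (p2 | p1))) & (p5 -> (p5 | p1)) = 1 & 1 = 1
p2 | p1 = 1 | 1 = 1
~(p2 | p1) = ~1 = 0
p1 | ~(p2 | p1) = 1 | 0 = 1
~(p1 | ~(p2 | p1)) = ~1 = 0
((p5 -> ~(p5 & (p2 | p1))) & (p5 -> (p5 | p1))) -> ~(p1 | ~(p2 | p1)) = 1 -> 0 = 0
p2 -> (((p5 -> ~(p5 & (p2 | p1))) & (p5 -> (p5 | p1))) -> ~(p1 | ~(p2 | p1))) = 1 -> 0 = 0

0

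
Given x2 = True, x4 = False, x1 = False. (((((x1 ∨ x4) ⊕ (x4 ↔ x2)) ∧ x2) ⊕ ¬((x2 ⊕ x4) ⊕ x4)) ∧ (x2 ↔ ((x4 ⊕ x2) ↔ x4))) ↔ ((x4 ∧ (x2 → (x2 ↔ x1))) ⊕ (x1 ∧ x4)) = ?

True

Substituting x2=True, x4=False, x1=False:
x1 ∨ x4 = False ∨ False = False
x4 ↔ x2 = False ↔ True = False
(x1 ∨ x4) ⊕ (x4 ↔ x2) = False ⊕ False = False
((x1 ∨ x4) ⊕ (x4 ↔ x2)) ∧ x2 = False ∧ True = False
x2 ⊕ x4 = True ⊕ False = True
(x2 ⊕ x4) ⊕ x4 = True ⊕ False = True
¬((x2 ⊕ x4) ⊕ x4) = ¬True = False
(((x1 ∨ x4) ⊕ (x4 ↔ x2)) ∧ x2) ⊕ ¬((x2 ⊕ x4) ⊕ x4) = False ⊕ False = False
x4 ⊕ x2 = False ⊕ True = True
(x4 ⊕ x2) ↔ x4 = True ↔ False = False
x2 ↔ ((x4 ⊕ x2) ↔ x4) = True ↔ False = False
((((x1 ∨ x4) ⊕ (x4 ↔ x2)) ∧ x2) ⊕ ¬((x2 ⊕ x4) ⊕ x4)) ∧ (x2 ↔ ((x4 ⊕ x2) ↔ x4)) = False ∧ False = False
x2 ↔ x1 = True ↔ False = False
x2 → (x2 ↔ x1) = True → False = False
x4 ∧ (x2 → (x2 ↔ x1)) = False ∧ False = False
x1 ∧ x4 = False ∧ False = False
(x4 ∧ (x2 → (x2 ↔ x1))) ⊕ (x1 ∧ x4) = False ⊕ False = False
(((((x1 ∨ x4) ⊕ (x4 ↔ x2)) ∧ x2) ⊕ ¬((x2 ⊕ x4) ⊕ x4)) ∧ (x2 ↔ ((x4 ⊕ x2) ↔ x4))) ↔ ((x4 ∧ (x2 → (x2 ↔ x1))) ⊕ (x1 ∧ x4)) = False ↔ False = True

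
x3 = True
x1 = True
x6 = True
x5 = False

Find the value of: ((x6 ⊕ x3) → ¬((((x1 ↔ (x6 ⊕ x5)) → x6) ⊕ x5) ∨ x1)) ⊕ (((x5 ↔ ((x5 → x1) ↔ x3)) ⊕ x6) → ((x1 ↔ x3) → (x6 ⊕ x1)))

True

Substituting x3=True, x1=True, x6=True, x5=False:
x6 ⊕ x3 = True ⊕ True = False
x6 ⊕ x5 = True ⊕ False = True
x1 ↔ (x6 ⊕ x5) = True ↔ True = True
(x1 ↔ (x6 ⊕ x5)) → x6 = True → True = True
((x1 ↔ (x6 ⊕ x5)) → x6) ⊕ x5 = True ⊕ False = True
(((x1 ↔ (x6 ⊕ x5)) → x6) ⊕ x5) ∨ x1 = True ∨ True = True
¬((((x1 ↔ (x6 ⊕ x5)) → x6) ⊕ x5) ∨ x1) = ¬True = False
(x6 ⊕ x3) → ¬((((x1 ↔ (x6 ⊕ x5)) → x6) ⊕ x5) ∨ x1) = False → False = True
x5 → x1 = False → True = True
(x5 → x1) ↔ x3 = True ↔ True = True
x5 ↔ ((x5 → x1) ↔ x3) = False ↔ True = False
(x5 ↔ ((x5 → x1) ↔ x3)) ⊕ x6 = False ⊕ True = True
x1 ↔ x3 = True ↔ True = True
x6 ⊕ x1 = True ⊕ True = False
(x1 ↔ x3) → (x6 ⊕ x1) = True → False = False
((x5 ↔ ((x5 → x1) ↔ x3)) ⊕ x6) → ((x1 ↔ x3) → (x6 ⊕ x1)) = True → False = False
((x6 ⊕ x3) → ¬((((x1 ↔ (x6 ⊕ x5)) → x6) ⊕ x5) ∨ x1)) ⊕ (((x5 ↔ ((x5 → x1) ↔ x3)) ⊕ x6) → ((x1 ↔ x3) → (x6 ⊕ x1))) = True ⊕ False = True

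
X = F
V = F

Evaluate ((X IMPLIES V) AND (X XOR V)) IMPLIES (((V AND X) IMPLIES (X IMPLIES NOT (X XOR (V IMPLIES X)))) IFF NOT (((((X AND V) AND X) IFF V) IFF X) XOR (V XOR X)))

T

Substituting X=F, V=F:
X IMPLIES V = F IMPLIES F = T
X XOR V = F XOR F = F
(X IMPLIES V) AND (X XOR V) = T AND F = F
V AND X = F AND F = F
V IMPLIES X = F IMPLIES F = T
X XOR (V IMPLIES X) = F XOR T = T
NOT (X XOR (V IMPLIES X)) = NOT T = F
X IMPLIES NOT (X XOR (V IMPLIES X)) = F IMPLIES F = T
(V AND X) IMPLIES (X IMPLIES NOT (X XOR (V IMPLIES X))) = F IMPLIES T = T
X AND V = F AND F = F
(X AND V) AND X = F AND F = F
((X AND V) AND X) IFF V = F IFF F = T
(((X AND V) AND X) IFF V) IFF X = T IFF F = F
V XOR X = F XOR F = F
((((X AND V) AND X) IFF V) IFF X) XOR (V XOR X) = F XOR F = F
NOT (((((X AND V) AND X) IFF V) IFF X) XOR (V XOR X)) = NOT F = T
((V AND X) IMPLIES (X IMPLIES NOT (X XOR (V IMPLIES X)))) IFF NOT (((((X AND V) AND X) IFF V) IFF X) XOR (V XOR X)) = T IFF T = T
((X IMPLIES V) AND (X XOR V)) IMPLIES (((V AND X) IMPLIES (X IMPLIES NOT (X XOR (V IMPLIES X)))) IFF NOT (((((X AND V) AND X) IFF V) IFF X) XOR (V XOR X))) = F IMPLIES T = T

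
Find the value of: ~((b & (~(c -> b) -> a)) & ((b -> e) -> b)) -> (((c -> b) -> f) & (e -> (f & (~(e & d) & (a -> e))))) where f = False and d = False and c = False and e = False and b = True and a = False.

Substituting f=False, d=False, c=False, e=False, b=True, a=False:
c -> b = False -> True = True
~(c -> b) = ~True = False
~(c -> b) -> a = False -> False = True
b & (~(c -> b) -> a) = True & True = True
b -> e = True -> False = False
(b -> e) -> b = False -> True = True
(b & (~(c -> b) -> a)) & ((b -> e) -> b) = True & True = True
~((b & (~(c -> b) -> a)) & ((b -> e) -> b)) = ~True = False
c -> b = False -> True = True
(c -> b) -> f = True -> False = False
e & d = False & False = False
~(e & d) = ~False = True
a -> e = False -> False = True
~(e & d) & (a -> e) = True & True = True
f & (~(e & d) & (a -> e)) = False & True = False
e -> (f & (~(e & d) & (a -> e))) = False -> False = True
((c -> b) -> f) & (e -> (f & (~(e & d) & (a -> e)))) = False & True = False
~((b & (~(c -> b) -> a)) & ((b -> e) -> b)) -> (((c -> b) -> f) & (e -> (f & (~(e & d) & (a -> e))))) = False -> False = True

True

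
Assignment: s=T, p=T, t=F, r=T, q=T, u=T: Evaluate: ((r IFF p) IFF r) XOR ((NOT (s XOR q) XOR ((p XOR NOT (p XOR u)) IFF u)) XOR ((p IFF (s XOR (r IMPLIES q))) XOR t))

r IFF p = T IFF T = T
(r IFF p) IFF r = T IFF T = T
s XOR q = T XOR T = F
NOT (s XOR q) = NOT F = T
p XOR u = T XOR T = F
NOT (p XOR u) = NOT F = T
p XOR NOT (p XOR u) = T XOR T = F
(p XOR NOT (p XOR u)) IFF u = F IFF T = F
NOT (s XOR q) XOR ((p XOR NOT (p XOR u)) IFF u) = T XOR F = T
r IMPLIES q = T IMPLIES T = T
s XOR (r IMPLIES q) = T XOR T = F
p IFF (s XOR (r IMPLIES q)) = T IFF F = F
(p IFF (s XOR (r IMPLIES q))) XOR t = F XOR F = F
(NOT (s XOR q) XOR ((p XOR NOT (p XOR u)) IFF u)) XOR ((p IFF (s XOR (r IMPLIES q))) XOR t) = T XOR F = T
((r IFF p) IFF r) XOR ((NOT (s XOR q) XOR ((p XOR NOT (p XOR u)) IFF u)) XOR ((p IFF (s XOR (r IMPLIES q))) XOR t)) = T XOR T = F

F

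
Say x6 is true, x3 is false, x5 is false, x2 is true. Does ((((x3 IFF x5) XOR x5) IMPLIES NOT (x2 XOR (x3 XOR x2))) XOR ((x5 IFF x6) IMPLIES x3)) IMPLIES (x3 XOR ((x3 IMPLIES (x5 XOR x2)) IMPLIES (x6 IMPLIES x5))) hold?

x3 IFF x5 = F IFF F = T
(x3 IFF x5) XOR x5 = T XOR F = T
x3 XOR x2 = F XOR T = T
x2 XOR (x3 XOR x2) = T XOR T = F
NOT (x2 XOR (x3 XOR x2)) = NOT F = T
((x3 IFF x5) XOR x5) IMPLIES NOT (x2 XOR (x3 XOR x2)) = T IMPLIES T = T
x5 IFF x6 = F IFF T = F
(x5 IFF x6) IMPLIES x3 = F IMPLIES F = T
(((x3 IFF x5) XOR x5) IMPLIES NOT (x2 XOR (x3 XOR x2))) XOR ((x5 IFF x6) IMPLIES x3) = T XOR T = F
x5 XOR x2 = F XOR T = T
x3 IMPLIES (x5 XOR x2) = F IMPLIES T = T
x6 IMPLIES x5 = T IMPLIES F = F
(x3 IMPLIES (x5 XOR x2)) IMPLIES (x6 IMPLIES x5) = T IMPLIES F = F
x3 XOR ((x3 IMPLIES (x5 XOR x2)) IMPLIES (x6 IMPLIES x5)) = F XOR F = F
((((x3 IFF x5) XOR x5) IMPLIES NOT (x2 XOR (x3 XOR x2))) XOR ((x5 IFF x6) IMPLIES x3)) IMPLIES (x3 XOR ((x3 IMPLIES (x5 XOR x2)) IMPLIES (x6 IMPLIES x5))) = F IMPLIES F = T

T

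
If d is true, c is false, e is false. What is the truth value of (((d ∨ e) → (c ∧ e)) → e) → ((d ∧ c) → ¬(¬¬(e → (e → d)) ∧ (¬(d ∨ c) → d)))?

True

d ∨ e = True ∨ False = True
c ∧ e = False ∧ False = False
(d ∨ e) → (c ∧ e) = True → False = False
((d ∨ e) → (c ∧ e)) → e = False → False = True
d ∧ c = True ∧ False = False
e → d = False → True = True
e → (e → d) = False → True = True
¬(e → (e → d)) = ¬True = False
¬¬(e → (e → d)) = ¬False = True
d ∨ c = True ∨ False = True
¬(d ∨ c) = ¬True = False
¬(d ∨ c) → d = False → True = True
¬¬(e → (e → d)) ∧ (¬(d ∨ c) → d) = True ∧ True = True
¬(¬¬(e → (e → d)) ∧ (¬(d ∨ c) → d)) = ¬True = False
(d ∧ c) → ¬(¬¬(e → (e → d)) ∧ (¬(d ∨ c) → d)) = False → False = True
(((d ∨ e) → (c ∧ e)) → e) → ((d ∧ c) → ¬(¬¬(e → (e → d)) ∧ (¬(d ∨ c) → d))) = True → True = True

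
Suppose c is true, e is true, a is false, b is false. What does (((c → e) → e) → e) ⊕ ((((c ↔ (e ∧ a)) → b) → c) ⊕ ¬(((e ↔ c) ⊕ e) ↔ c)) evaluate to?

True

c → e = True → True = True
(c → e) → e = True → True = True
((c → e) → e) → e = True → True = True
e ∧ a = True ∧ False = False
c ↔ (e ∧ a) = True ↔ False = False
(c ↔ (e ∧ a)) → b = False → False = True
((c ↔ (e ∧ a)) → b) → c = True → True = True
e ↔ c = True ↔ True = True
(e ↔ c) ⊕ e = True ⊕ True = False
((e ↔ c) ⊕ e) ↔ c = False ↔ True = False
¬(((e ↔ c) ⊕ e) ↔ c) = ¬False = True
(((c ↔ (e ∧ a)) → b) → c) ⊕ ¬(((e ↔ c) ⊕ e) ↔ c) = True ⊕ True = False
(((c → e) → e) → e) ⊕ ((((c ↔ (e ∧ a)) → b) → c) ⊕ ¬(((e ↔ c) ⊕ e) ↔ c)) = True ⊕ False = True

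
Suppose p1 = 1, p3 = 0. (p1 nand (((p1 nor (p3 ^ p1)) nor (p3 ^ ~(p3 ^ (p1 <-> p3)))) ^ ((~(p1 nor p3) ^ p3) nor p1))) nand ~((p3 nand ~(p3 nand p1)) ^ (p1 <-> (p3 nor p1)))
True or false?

1

Substituting p1=1, p3=0:
p3 ^ p1 = 0 ^ 1 = 1
p1 nor (p3 ^ p1) = 1 nor 1 = 0
p1 <-> p3 = 1 <-> 0 = 0
p3 ^ (p1 <-> p3) = 0 ^ 0 = 0
~(p3 ^ (p1 <-> p3)) = ~0 = 1
p3 ^ ~(p3 ^ (p1 <-> p3)) = 0 ^ 1 = 1
(p1 nor (p3 ^ p1)) nor (p3 ^ ~(p3 ^ (p1 <-> p3))) = 0 nor 1 = 0
p1 nor p3 = 1 nor 0 = 0
~(p1 nor p3) = ~0 = 1
~(p1 nor p3) ^ p3 = 1 ^ 0 = 1
(~(p1 nor p3) ^ p3) nor p1 = 1 nor 1 = 0
((p1 nor (p3 ^ p1)) nor (p3 ^ ~(p3 ^ (p1 <-> p3)))) ^ ((~(p1 nor p3) ^ p3) nor p1) = 0 ^ 0 = 0
p1 nand (((p1 nor (p3 ^ p1)) nor (p3 ^ ~(p3 ^ (p1 <-> p3)))) ^ ((~(p1 nor p3) ^ p3) nor p1)) = 1 nand 0 = 1
p3 nand p1 = 0 nand 1 = 1
~(p3 nand p1) = ~1 = 0
p3 nand ~(p3 nand p1) = 0 nand 0 = 1
p3 nor p1 = 0 nor 1 = 0
p1 <-> (p3 nor p1) = 1 <-> 0 = 0
(p3 nand ~(p3 nand p1)) ^ (p1 <-> (p3 nor p1)) = 1 ^ 0 = 1
~((p3 nand ~(p3 nand p1)) ^ (p1 <-> (p3 nor p1))) = ~1 = 0
(p1 nand (((p1 nor (p3 ^ p1)) nor (p3 ^ ~(p3 ^ (p1 <-> p3)))) ^ ((~(p1 nor p3) ^ p3) nor p1))) nand ~((p3 nand ~(p3 nand p1)) ^ (p1 <-> (p3 nor p1))) = 1 nand 0 = 1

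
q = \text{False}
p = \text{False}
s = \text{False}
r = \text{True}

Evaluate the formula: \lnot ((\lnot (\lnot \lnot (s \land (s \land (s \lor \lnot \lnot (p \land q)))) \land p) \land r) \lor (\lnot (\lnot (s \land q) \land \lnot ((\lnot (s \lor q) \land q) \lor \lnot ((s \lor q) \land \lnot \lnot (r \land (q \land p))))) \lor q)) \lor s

\text{False}

p \land q = \text{False} \land \text{False} = \text{False}
\lnot (p \land q) = \lnot \text{False} = \text{True}
\lnot \lnot (p \land q) = \lnot \text{True} = \text{False}
s \lor \lnot \lnot (p \land q) = \text{False} \lor \text{False} = \text{False}
s \land (s \lor \lnot \lnot (p \land q)) = \text{False} \land \text{False} = \text{False}
s \land (s \land (s \lor \lnot \lnot (p \land q))) = \text{False} \land \text{False} = \text{False}
\lnot (s \land (s \land (s \lor \lnot \lnot (p \land q)))) = \lnot \text{False} = \text{True}
\lnot \lnot (s \land (s \land (s \lor \lnot \lnot (p \land q)))) = \lnot \text{True} = \text{False}
\lnot \lnot (s \land (s \land (s \lor \lnot \lnot (p \land q)))) \land p = \text{False} \land \text{False} = \text{False}
\lnot (\lnot \lnot (s \land (s \land (s \lor \lnot \lnot (p \land q)))) \land p) = \lnot \text{False} = \text{True}
\lnot (\lnot \lnot (s \land (s \land (s \lor \lnot \lnot (p \land q)))) \land p) \land r = \text{True} \land \text{True} = \text{True}
s \land q = \text{False} \land \text{False} = \text{False}
\lnot (s \land q) = \lnot \text{False} = \text{True}
s \lor q = \text{False} \lor \text{False} = \text{False}
\lnot (s \lor q) = \lnot \text{False} = \text{True}
\lnot (s \lor q) \land q = \text{True} \land \text{False} = \text{False}
s \lor q = \text{False} \lor \text{False} = \text{False}
q \land p = \text{False} \land \text{False} = \text{False}
r \land (q \land p) = \text{True} \land \text{False} = \text{False}
\lnot (r \land (q \land p)) = \lnot \text{False} = \text{True}
\lnot \lnot (r \land (q \land p)) = \lnot \text{True} = \text{False}
(s \lor q) \land \lnot \lnot (r \land (q \land p)) = \text{False} \land \text{False} = \text{False}
\lnot ((s \lor q) \land \lnot \lnot (r \land (q \land p))) = \lnot \text{False} = \text{True}
(\lnot (s \lor q) \land q) \lor \lnot ((s \lor q) \land \lnot \lnot (r \land (q \land p))) = \text{False} \lor \text{True} = \text{True}
\lnot ((\lnot (s \lor q) \land q) \lor \lnot ((s \lor q) \land \lnot \lnot (r \land (q \land p)))) = \lnot \text{True} = \text{False}
\lnot (s \land q) \land \lnot ((\lnot (s \lor q) \land q) \lor \lnot ((s \lor q) \land \lnot \lnot (r \land (q \land p)))) = \text{True} \land \text{False} = \text{False}
\lnot (\lnot (s \land q) \land \lnot ((\lnot (s \lor q) \land q) \lor \lnot ((s \lor q) \land \lnot \lnot (r \land (q \land p))))) = \lnot \text{False} = \text{True}
\lnot (\lnot (s \land q) \land \lnot ((\lnot (s \lor q) \land q) \lor \lnot ((s \lor q) \land \lnot \lnot (r \land (q \land p))))) \lor q = \text{True} \lor \text{False} = \text{True}
(\lnot (\lnot \lnot (s \land (s \land (s \lor \lnot \lnot (p \land q)))) \land p) \land r) \lor (\lnot (\lnot (s \land q) \land \lnot ((\lnot (s \lor q) \land q) \lor \lnot ((s \lor q) \land \lnot \lnot (r \land (q \land p))))) \lor q) = \text{True} \lor \text{True} = \text{True}
\lnot ((\lnot (\lnot \lnot (s \land (s \land (s \lor \lnot \lnot (p \land q)))) \land p) \land r) \lor (\lnot (\lnot (s \land q) \land \lnot ((\lnot (s \lor q) \land q) \lor \lnot ((s \lor q) \land \lnot \lnot (r \land (q \land p))))) \lor q)) = \lnot \text{True} = \text{False}
\lnot ((\lnot (\lnot \lnot (s \land (s \land (s \lor \lnot \lnot (p \land q)))) \land p) \land r) \lor (\lnot (\lnot (s \land q) \land \lnot ((\lnot (s \lor q) \land q) \lor \lnot ((s \lor q) \land \lnot \lnot (r \land (q \land p))))) \lor q)) \lor s = \text{False} \lor \text{False} = \text{False}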